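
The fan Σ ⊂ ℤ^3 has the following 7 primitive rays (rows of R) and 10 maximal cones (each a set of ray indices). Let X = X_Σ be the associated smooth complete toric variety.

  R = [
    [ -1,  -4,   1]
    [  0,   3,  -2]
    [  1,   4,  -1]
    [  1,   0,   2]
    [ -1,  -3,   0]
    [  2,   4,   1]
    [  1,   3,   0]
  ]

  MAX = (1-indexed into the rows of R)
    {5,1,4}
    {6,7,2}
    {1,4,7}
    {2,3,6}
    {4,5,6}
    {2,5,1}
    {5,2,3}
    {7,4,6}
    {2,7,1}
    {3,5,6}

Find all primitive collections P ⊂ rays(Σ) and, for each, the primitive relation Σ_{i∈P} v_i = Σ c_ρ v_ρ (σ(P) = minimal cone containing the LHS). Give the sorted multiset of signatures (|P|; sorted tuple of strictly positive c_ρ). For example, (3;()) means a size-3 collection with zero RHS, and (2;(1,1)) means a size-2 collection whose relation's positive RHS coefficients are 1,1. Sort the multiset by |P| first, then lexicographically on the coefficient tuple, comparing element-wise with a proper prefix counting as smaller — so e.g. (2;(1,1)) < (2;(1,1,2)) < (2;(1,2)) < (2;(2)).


7 minimal non-faces of Δ(Σ) (on 7 rays):

  • {1,3}:  v_{1} + v_{3} = 0  →  sig = (2;())
  • {5,7}:  v_{5} + v_{7} = 0  →  sig = (2;())
  • {1,6}:  v_{1} + v_{6} = v_{4}  →  sig = (2;(1))
  • {2,4}:  v_{2} + v_{4} = v_{7}  →  sig = (2;(1))
  • {3,4}:  v_{3} + v_{4} = v_{6}  →  sig = (2;(1))
  • {3,7}:  v_{3} + v_{7} = v_{2} + v_{6}  →  sig = (2;(1,1))
  • {2,5,6}:  v_{2} + v_{5} + v_{6} = v_{3}  →  sig = (3;(1))

Hence PRS(X_Σ) =
    (2;())
    (2;())
    (2;(1))
    (2;(1))
    (2;(1))
    (2;(1,1))
    (3;(1))


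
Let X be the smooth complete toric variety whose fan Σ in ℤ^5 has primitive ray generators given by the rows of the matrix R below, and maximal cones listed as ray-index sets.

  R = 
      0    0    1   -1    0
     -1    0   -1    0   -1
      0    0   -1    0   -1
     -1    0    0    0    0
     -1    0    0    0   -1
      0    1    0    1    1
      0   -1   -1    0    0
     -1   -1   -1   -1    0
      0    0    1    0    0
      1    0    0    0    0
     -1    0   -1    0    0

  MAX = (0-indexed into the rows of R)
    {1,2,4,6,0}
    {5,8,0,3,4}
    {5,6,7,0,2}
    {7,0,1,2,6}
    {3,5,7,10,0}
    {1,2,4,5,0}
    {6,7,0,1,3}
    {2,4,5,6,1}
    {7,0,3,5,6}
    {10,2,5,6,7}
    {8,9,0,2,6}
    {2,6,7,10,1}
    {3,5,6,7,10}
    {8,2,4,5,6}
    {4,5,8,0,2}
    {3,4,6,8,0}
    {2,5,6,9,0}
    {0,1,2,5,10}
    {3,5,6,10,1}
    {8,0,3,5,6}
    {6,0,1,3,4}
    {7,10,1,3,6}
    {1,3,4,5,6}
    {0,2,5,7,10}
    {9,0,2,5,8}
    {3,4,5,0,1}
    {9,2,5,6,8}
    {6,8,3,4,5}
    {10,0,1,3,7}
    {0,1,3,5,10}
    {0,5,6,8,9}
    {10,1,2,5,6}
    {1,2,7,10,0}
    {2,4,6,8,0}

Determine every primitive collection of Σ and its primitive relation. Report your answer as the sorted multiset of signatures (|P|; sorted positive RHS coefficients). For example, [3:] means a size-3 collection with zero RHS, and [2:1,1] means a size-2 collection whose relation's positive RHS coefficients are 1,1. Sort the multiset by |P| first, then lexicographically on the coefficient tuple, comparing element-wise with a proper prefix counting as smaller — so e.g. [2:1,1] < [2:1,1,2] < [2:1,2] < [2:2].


16 collections generate NE(X_Σ); each relation:

  P = {3,9}:  v_{3} + v_{9} = 0 — sig = [2:]
  P = {1,8}:  v_{1} + v_{8} = v_{4} — sig = [2:1]
  P = {1,9}:  v_{1} + v_{9} = v_{2} — sig = [2:1]
  P = {2,3}:  v_{2} + v_{3} = v_{1} — sig = [2:1]
  P = {8,10}:  v_{8} + v_{10} = v_{3} — sig = [2:1]
  P = {4,9}:  v_{4} + v_{9} = v_{2} + v_{8} — sig = [2:1,1]
  P = {4,10}:  v_{4} + v_{10} = v_{1} + v_{3} — sig = [2:1,1]
  P = {7,8}:  v_{7} + v_{8} = v_{0} + v_{3} + v_{6} — sig = [2:1,1,1]
  P = {4,7}:  v_{4} + v_{7} = v_{0} + v_{1} + v_{3} + v_{6} — sig = [2:1,1,1,1]
  P = {9,10}:  v_{9} + v_{10} = v_{0} + v_{2} + v_{5} + v_{6} — sig = [2:1,1,1,1]
  P = {7,9}:  v_{7} + v_{9} = 2·v_{0} + v_{2} + v_{5} + 2·v_{6} — sig = [2:1,1,2,2]
  P = {0,6,10}:  v_{0} + v_{6} + v_{10} = v_{7} — sig = [3:1]
  P = {1,5,7}:  v_{1} + v_{5} + v_{7} = 2·v_{10} — sig = [3:2]
  P = {0,1,5,6}:  v_{0} + v_{1} + v_{5} + v_{6} = v_{10} — sig = [4:1]
  P = {0,4,5,6}:  v_{0} + v_{4} + v_{5} + v_{6} = v_{3} — sig = [4:1]
  P = {0,2,5,6,8}:  v_{0} + v_{2} + v_{5} + v_{6} + v_{8} = 0 — sig = [5:]

Signatures (|P|; sorted positive RHS coefficients), sorted:
    [2:]
    [2:1]
    [2:1]
    [2:1]
    [2:1]
    [2:1,1]
    [2:1,1]
    [2:1,1,1]
    [2:1,1,1,1]
    [2:1,1,1,1]
    [2:1,1,2,2]
    [3:1]
    [3:2]
    [4:1]
    [4:1]
    [5:]


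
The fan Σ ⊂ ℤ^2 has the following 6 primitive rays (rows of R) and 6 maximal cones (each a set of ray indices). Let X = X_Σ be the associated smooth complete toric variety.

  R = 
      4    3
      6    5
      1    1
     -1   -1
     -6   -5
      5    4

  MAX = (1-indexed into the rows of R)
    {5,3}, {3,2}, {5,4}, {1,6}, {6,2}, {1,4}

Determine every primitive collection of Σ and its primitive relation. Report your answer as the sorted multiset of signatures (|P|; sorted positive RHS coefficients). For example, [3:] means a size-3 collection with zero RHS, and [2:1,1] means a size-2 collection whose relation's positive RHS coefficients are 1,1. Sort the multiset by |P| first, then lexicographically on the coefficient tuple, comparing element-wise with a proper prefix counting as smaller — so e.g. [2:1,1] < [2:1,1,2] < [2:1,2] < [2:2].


Primitive collections (9):

  • {2,5}:  v_{2} + v_{5} = 0  →  sig = [2:]
  • {3,4}:  v_{3} + v_{4} = 0  →  sig = [2:]
  • {1,3}:  v_{1} + v_{3} = v_{6}  →  sig = [2:1]
  • {2,4}:  v_{2} + v_{4} = v_{6}  →  sig = [2:1]
  • {3,6}:  v_{3} + v_{6} = v_{2}  →  sig = [2:1]
  • {4,6}:  v_{4} + v_{6} = v_{1}  →  sig = [2:1]
  • {5,6}:  v_{5} + v_{6} = v_{4}  →  sig = [2:1]
  • {1,2}:  v_{1} + v_{2} = 2·v_{6}  →  sig = [2:2]
  • {1,5}:  v_{1} + v_{5} = 2·v_{4}  →  sig = [2:2]

Signatures (|P|; sorted positive RHS coefficients), sorted:
[[2:], [2:], [2:1], [2:1], [2:1], [2:1], [2:1], [2:2], [2:2]]


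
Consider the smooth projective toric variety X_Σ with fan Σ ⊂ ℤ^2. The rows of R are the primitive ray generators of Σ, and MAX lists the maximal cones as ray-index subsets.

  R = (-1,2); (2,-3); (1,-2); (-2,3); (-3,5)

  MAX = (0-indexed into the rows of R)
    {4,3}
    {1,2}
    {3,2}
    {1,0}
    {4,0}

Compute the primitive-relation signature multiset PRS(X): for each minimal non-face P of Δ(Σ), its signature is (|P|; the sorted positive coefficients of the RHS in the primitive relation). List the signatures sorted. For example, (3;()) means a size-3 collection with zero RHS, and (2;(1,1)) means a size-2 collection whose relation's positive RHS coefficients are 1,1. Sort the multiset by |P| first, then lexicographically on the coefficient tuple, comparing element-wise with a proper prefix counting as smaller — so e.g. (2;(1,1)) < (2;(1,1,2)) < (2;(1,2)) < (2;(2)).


Σ has 5 primitive collections:

  • {0,2}:  v_{0} + v_{2} = 0 ; sig = (2;())
  • {1,3}:  v_{1} + v_{3} = 0 ; sig = (2;())
  • {0,3}:  v_{0} + v_{3} = v_{4} ; sig = (2;(1))
  • {1,4}:  v_{1} + v_{4} = v_{0} ; sig = (2;(1))
  • {2,4}:  v_{2} + v_{4} = v_{3} ; sig = (2;(1))

Hence PRS(X_Σ) =
    |P|=2: 5 collections, coeffs (), (), (1), (1), (1)


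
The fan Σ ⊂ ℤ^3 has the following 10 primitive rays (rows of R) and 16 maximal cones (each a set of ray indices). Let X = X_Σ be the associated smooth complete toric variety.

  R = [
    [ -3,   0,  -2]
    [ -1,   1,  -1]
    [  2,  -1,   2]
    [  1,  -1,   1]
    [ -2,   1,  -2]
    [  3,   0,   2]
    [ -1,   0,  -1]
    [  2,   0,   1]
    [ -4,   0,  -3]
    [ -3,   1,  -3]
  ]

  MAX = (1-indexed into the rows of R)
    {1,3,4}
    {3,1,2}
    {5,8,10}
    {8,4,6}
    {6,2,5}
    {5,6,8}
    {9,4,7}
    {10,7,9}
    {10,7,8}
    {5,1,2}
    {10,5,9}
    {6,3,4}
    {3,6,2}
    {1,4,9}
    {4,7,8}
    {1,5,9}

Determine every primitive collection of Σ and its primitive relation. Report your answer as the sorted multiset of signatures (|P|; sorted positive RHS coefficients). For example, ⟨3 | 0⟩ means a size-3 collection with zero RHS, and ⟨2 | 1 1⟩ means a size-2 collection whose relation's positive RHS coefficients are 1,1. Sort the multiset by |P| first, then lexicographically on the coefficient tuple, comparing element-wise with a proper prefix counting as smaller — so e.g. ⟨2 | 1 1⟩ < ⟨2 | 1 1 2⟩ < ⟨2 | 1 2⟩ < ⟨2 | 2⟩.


Σ has 21 primitive collections:

  {1,6}:  v_{1} + v_{6} = 0  so sig = ⟨2 | 0⟩
  {2,4}:  v_{2} + v_{4} = 0  so sig = ⟨2 | 0⟩
  {3,5}:  v_{3} + v_{5} = 0  so sig = ⟨2 | 0⟩
  {1,7}:  v_{1} + v_{7} = v_{9}  so sig = ⟨2 | 1⟩
  {1,8}:  v_{1} + v_{8} = v_{7}  so sig = ⟨2 | 1⟩
  {2,7}:  v_{2} + v_{7} = v_{5}  so sig = ⟨2 | 1⟩
  {3,7}:  v_{3} + v_{7} = v_{4}  so sig = ⟨2 | 1⟩
  {3,10}:  v_{3} + v_{10} = v_{7}  so sig = ⟨2 | 1⟩
  {4,5}:  v_{4} + v_{5} = v_{7}  so sig = ⟨2 | 1⟩
  {5,7}:  v_{5} + v_{7} = v_{10}  so sig = ⟨2 | 1⟩
  {6,7}:  v_{6} + v_{7} = v_{8}  so sig = ⟨2 | 1⟩
  {6,9}:  v_{6} + v_{9} = v_{7}  so sig = ⟨2 | 1⟩
  {1,10}:  v_{1} + v_{10} = v_{5} + v_{9}  so sig = ⟨2 | 1 1⟩
  {2,8}:  v_{2} + v_{8} = v_{5} + v_{6}  so sig = ⟨2 | 1 1⟩
  {2,9}:  v_{2} + v_{9} = v_{1} + v_{5}  so sig = ⟨2 | 1 1⟩
  {3,8}:  v_{3} + v_{8} = v_{4} + v_{6}  so sig = ⟨2 | 1 1⟩
  {3,9}:  v_{3} + v_{9} = v_{1} + v_{4}  so sig = ⟨2 | 1 1⟩
  {6,10}:  v_{6} + v_{10} = v_{5} + v_{8}  so sig = ⟨2 | 1 1⟩
  {2,10}:  v_{2} + v_{10} = 2·v_{5}  so sig = ⟨2 | 2⟩
  {4,10}:  v_{4} + v_{10} = 2·v_{7}  so sig = ⟨2 | 2⟩
  {8,9}:  v_{8} + v_{9} = 2·v_{7}  so sig = ⟨2 | 2⟩

Sorted signature multiset PRS(X):
    |P|=2: 21 collections, coeffs (), (), (), (1), (1), (1), (1), (1), (1), (1), (1), (1), (1,1), (1,1), (1,1), (1,1), (1,1), (1,1), (2), (2), (2)


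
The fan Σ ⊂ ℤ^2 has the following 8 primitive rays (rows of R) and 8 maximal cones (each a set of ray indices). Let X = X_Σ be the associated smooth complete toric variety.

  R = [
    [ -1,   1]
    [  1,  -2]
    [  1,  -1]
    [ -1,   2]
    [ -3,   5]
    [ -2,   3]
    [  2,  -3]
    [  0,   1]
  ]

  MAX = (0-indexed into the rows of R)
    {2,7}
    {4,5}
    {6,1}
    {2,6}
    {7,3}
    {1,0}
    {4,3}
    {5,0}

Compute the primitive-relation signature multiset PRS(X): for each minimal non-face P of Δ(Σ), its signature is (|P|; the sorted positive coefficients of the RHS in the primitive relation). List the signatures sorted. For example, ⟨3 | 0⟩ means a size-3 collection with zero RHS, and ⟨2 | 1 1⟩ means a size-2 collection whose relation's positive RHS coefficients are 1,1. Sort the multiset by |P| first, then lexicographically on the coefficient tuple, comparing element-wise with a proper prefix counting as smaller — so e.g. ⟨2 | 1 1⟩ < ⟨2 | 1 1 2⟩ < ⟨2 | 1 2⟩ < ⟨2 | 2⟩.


20 minimal non-faces of Δ(Σ) (on 8 rays):

  P={0,2}:  v_{0} + v_{2} = 0  so sig = ⟨2 | 0⟩
  P={1,3}:  v_{1} + v_{3} = 0  so sig = ⟨2 | 0⟩
  P={5,6}:  v_{5} + v_{6} = 0  so sig = ⟨2 | 0⟩
  P={0,3}:  v_{0} + v_{3} = v_{5}  so sig = ⟨2 | 1⟩
  P={0,6}:  v_{0} + v_{6} = v_{1}  so sig = ⟨2 | 1⟩
  P={0,7}:  v_{0} + v_{7} = v_{3}  so sig = ⟨2 | 1⟩
  P={1,2}:  v_{1} + v_{2} = v_{6}  so sig = ⟨2 | 1⟩
  P={1,4}:  v_{1} + v_{4} = v_{5}  so sig = ⟨2 | 1⟩
  P={1,5}:  v_{1} + v_{5} = v_{0}  so sig = ⟨2 | 1⟩
  P={1,7}:  v_{1} + v_{7} = v_{2}  so sig = ⟨2 | 1⟩
  P={2,3}:  v_{2} + v_{3} = v_{7}  so sig = ⟨2 | 1⟩
  P={2,5}:  v_{2} + v_{5} = v_{3}  so sig = ⟨2 | 1⟩
  P={3,5}:  v_{3} + v_{5} = v_{4}  so sig = ⟨2 | 1⟩
  P={3,6}:  v_{3} + v_{6} = v_{2}  so sig = ⟨2 | 1⟩
  P={4,6}:  v_{4} + v_{6} = v_{3}  so sig = ⟨2 | 1⟩
  P={0,4}:  v_{0} + v_{4} = 2·v_{5}  so sig = ⟨2 | 2⟩
  P={2,4}:  v_{2} + v_{4} = 2·v_{3}  so sig = ⟨2 | 2⟩
  P={5,7}:  v_{5} + v_{7} = 2·v_{3}  so sig = ⟨2 | 2⟩
  P={6,7}:  v_{6} + v_{7} = 2·v_{2}  so sig = ⟨2 | 2⟩
  P={4,7}:  v_{4} + v_{7} = 3·v_{3}  so sig = ⟨2 | 3⟩

Hence PRS(X_Σ) =
{ ⟨2 | 0⟩ ×3,  ⟨2 | 1⟩ ×12,  ⟨2 | 2⟩ ×4,  ⟨2 | 3⟩ }


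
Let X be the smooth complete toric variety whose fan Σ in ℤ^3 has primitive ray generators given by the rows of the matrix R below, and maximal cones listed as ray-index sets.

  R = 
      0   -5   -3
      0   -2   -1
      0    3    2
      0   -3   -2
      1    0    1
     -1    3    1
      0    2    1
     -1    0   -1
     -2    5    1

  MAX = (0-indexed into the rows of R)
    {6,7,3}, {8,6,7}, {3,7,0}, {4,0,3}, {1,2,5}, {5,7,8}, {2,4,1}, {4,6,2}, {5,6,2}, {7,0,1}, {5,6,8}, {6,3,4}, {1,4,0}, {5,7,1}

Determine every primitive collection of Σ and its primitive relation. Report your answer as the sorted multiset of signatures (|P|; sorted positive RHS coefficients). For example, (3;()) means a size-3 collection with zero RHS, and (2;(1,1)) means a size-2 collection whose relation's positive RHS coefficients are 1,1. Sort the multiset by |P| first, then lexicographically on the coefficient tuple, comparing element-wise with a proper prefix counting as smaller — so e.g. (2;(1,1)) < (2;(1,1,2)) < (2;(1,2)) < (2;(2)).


16 collections generate NE(X_Σ); each relation:

  P={1,6}:  v_{1} + v_{6} = 0 — sig = (2;())
  P={2,3}:  v_{2} + v_{3} = 0 — sig = (2;())
  P={4,7}:  v_{4} + v_{7} = 0 — sig = (2;())
  P={0,2}:  v_{0} + v_{2} = v_{1} — sig = (2;(1))
  P={0,6}:  v_{0} + v_{6} = v_{3} — sig = (2;(1))
  P={1,3}:  v_{1} + v_{3} = v_{0} — sig = (2;(1))
  P={2,7}:  v_{2} + v_{7} = v_{5} — sig = (2;(1))
  P={3,5}:  v_{3} + v_{5} = v_{7} — sig = (2;(1))
  P={4,5}:  v_{4} + v_{5} = v_{2} — sig = (2;(1))
  P={0,5}:  v_{0} + v_{5} = v_{1} + v_{7} — sig = (2;(1,1))
  P={1,8}:  v_{1} + v_{8} = v_{5} + v_{7} — sig = (2;(1,1))
  P={4,8}:  v_{4} + v_{8} = v_{5} + v_{6} — sig = (2;(1,1))
  P={2,8}:  v_{2} + v_{8} = 2·v_{5} + v_{6} — sig = (2;(1,2))
  P={3,8}:  v_{3} + v_{8} = v_{6} + 2·v_{7} — sig = (2;(1,2))
  P={0,8}:  v_{0} + v_{8} = 2·v_{7} — sig = (2;(2))
  P={5,6,7}:  v_{5} + v_{6} + v_{7} = v_{8} — sig = (3;(1))

so the primitive-relation signature multiset is
    (2;())
    (2;())
    (2;())
    (2;(1))
    (2;(1))
    (2;(1))
    (2;(1))
    (2;(1))
    (2;(1))
    (2;(1,1))
    (2;(1,1))
    (2;(1,1))
    (2;(1,2))
    (2;(1,2))
    (2;(2))
    (3;(1))


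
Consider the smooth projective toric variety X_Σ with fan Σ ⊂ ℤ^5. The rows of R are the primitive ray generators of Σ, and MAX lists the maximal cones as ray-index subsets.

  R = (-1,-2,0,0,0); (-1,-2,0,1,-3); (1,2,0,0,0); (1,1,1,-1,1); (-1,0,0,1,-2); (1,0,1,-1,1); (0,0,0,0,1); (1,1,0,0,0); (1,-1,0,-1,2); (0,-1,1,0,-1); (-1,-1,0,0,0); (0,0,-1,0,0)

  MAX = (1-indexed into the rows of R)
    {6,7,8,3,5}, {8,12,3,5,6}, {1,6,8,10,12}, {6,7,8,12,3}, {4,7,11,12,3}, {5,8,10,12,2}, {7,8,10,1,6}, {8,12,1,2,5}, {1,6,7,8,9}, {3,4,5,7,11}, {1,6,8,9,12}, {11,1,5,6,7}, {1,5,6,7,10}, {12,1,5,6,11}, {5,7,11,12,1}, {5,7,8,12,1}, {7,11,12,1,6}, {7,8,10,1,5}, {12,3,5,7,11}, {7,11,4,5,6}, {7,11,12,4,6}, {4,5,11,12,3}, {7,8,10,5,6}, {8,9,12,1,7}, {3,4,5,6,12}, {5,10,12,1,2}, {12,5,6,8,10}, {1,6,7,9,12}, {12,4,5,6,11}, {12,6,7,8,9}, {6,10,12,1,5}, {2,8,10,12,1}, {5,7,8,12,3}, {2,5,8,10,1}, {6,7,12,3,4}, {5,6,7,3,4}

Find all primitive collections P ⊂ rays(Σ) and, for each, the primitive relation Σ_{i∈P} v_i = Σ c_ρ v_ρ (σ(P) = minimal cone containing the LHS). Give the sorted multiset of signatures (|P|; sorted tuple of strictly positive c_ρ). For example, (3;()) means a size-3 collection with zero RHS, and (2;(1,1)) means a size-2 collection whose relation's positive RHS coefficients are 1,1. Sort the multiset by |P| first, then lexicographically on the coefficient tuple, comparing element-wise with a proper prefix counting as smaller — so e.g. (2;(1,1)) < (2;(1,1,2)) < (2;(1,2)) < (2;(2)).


25 collections generate NE(X_Σ); each relation:

  P={1,3}:  v_{1} + v_{3} = 0 — sig = (2;())
  P={8,11}:  v_{8} + v_{11} = 0 — sig = (2;())
  P={1,4}:  v_{1} + v_{4} = v_{6} + v_{11} — sig = (2;(1,1))
  P={4,8}:  v_{4} + v_{8} = v_{3} + v_{6} — sig = (2;(1,1))
  P={5,9}:  v_{5} + v_{9} = v_{1} + v_{8} — sig = (2;(1,1))
  P={3,10}:  v_{3} + v_{10} = v_{5} + v_{6} + v_{8} — sig = (2;(1,1,1))
  P={10,11}:  v_{10} + v_{11} = v_{1} + v_{5} + v_{6} — sig = (2;(1,1,1))
  P={2,3}:  v_{2} + v_{3} = v_{5} + v_{8} + v_{10} + v_{12} — sig = (2;(1,1,1,1))
  P={2,4}:  v_{2} + v_{4} = v_{5} + v_{6} + v_{10} + v_{12} — sig = (2;(1,1,1,1))
  P={2,11}:  v_{2} + v_{11} = v_{1} + v_{5} + v_{10} + v_{12} — sig = (2;(1,1,1,1))
  P={3,9}:  v_{3} + v_{9} = v_{6} + v_{7} + v_{8} + v_{12} — sig = (2;(1,1,1,1))
  P={9,11}:  v_{9} + v_{11} = v_{1} + v_{6} + v_{7} + v_{12} — sig = (2;(1,1,1,1))
  P={4,9}:  v_{4} + v_{9} = 2·v_{6} + v_{7} + v_{12} — sig = (2;(1,1,2))
  P={2,9}:  v_{2} + v_{9} = 2·v_{1} + 2·v_{8} + v_{10} + v_{12} — sig = (2;(1,1,2,2))
  P={2,6}:  v_{2} + v_{6} = 2·v_{10} + v_{12} — sig = (2;(1,2))
  P={4,10}:  v_{4} + v_{10} = v_{5} + 2·v_{6} — sig = (2;(1,2))
  P={2,7}:  v_{2} + v_{7} = 2·v_{1} + v_{5} + 2·v_{8} — sig = (2;(1,2,2))
  P={9,10}:  v_{9} + v_{10} = 2·v_{1} + v_{6} + 2·v_{8} — sig = (2;(1,2,2))
  P={3,6,11}:  v_{3} + v_{6} + v_{11} = v_{4} — sig = (3;(1))
  P={7,10,12}:  v_{7} + v_{10} + v_{12} = v_{1} + v_{8} — sig = (3;(1,1))
  P={5,6,7,12}:  v_{5} + v_{6} + v_{7} + v_{12} = 0 — sig = (4;())
  P={1,5,6,8}:  v_{1} + v_{5} + v_{6} + v_{8} = v_{10} — sig = (4;(1))
  P={4,5,7,12}:  v_{4} + v_{5} + v_{7} + v_{12} = v_{3} + v_{11} — sig = (4;(1,1))
  P={1,5,8,10,12}:  v_{1} + v_{5} + v_{8} + v_{10} + v_{12} = v_{2} — sig = (5;(1))
  P={1,6,7,8,12}:  v_{1} + v_{6} + v_{7} + v_{8} + v_{12} = v_{9} — sig = (5;(1))

Sorted signature multiset PRS(X):
    (2;())
    (2;())
    (2;(1,1))
    (2;(1,1))
    (2;(1,1))
    (2;(1,1,1))
    (2;(1,1,1))
    (2;(1,1,1,1))
    (2;(1,1,1,1))
    (2;(1,1,1,1))
    (2;(1,1,1,1))
    (2;(1,1,1,1))
    (2;(1,1,2))
    (2;(1,1,2,2))
    (2;(1,2))
    (2;(1,2))
    (2;(1,2,2))
    (2;(1,2,2))
    (3;(1))
    (3;(1,1))
    (4;())
    (4;(1))
    (4;(1,1))
    (5;(1))
    (5;(1))


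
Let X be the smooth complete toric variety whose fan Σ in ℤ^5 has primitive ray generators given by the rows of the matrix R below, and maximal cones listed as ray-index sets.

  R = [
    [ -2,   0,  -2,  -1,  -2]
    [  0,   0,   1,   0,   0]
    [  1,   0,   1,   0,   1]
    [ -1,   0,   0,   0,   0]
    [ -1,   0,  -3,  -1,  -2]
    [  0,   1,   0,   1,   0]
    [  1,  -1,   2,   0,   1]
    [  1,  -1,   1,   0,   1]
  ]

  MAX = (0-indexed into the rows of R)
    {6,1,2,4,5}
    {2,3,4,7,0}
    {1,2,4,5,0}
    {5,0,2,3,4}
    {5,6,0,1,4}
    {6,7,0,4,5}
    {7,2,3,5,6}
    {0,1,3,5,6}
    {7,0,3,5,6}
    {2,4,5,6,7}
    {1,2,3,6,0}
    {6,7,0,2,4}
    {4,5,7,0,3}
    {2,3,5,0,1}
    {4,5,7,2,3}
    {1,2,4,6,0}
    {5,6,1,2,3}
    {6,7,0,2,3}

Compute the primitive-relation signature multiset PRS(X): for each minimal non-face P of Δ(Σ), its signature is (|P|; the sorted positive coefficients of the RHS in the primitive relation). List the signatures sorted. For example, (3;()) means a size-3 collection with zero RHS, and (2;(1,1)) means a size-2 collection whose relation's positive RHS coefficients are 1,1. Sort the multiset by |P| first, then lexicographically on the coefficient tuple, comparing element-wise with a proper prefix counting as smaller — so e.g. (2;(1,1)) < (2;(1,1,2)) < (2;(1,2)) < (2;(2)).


Primitive collections (5):

  {1,7}:  v_{1} + v_{7} = v_{6} — sig = (2;(1))
  {1,3,4}:  v_{1} + v_{3} + v_{4} = v_{0} — sig = (3;(1))
  {3,4,6}:  v_{3} + v_{4} + v_{6} = v_{0} + v_{7} — sig = (3;(1,1))
  {0,2,5,7}:  v_{0} + v_{2} + v_{5} + v_{7} = 0 — sig = (4;())
  {0,2,5,6}:  v_{0} + v_{2} + v_{5} + v_{6} = v_{1} — sig = (4;(1))

so the primitive-relation signature multiset is
[(2;(1)), (3;(1)), (3;(1,1)), (4;()), (4;(1))]


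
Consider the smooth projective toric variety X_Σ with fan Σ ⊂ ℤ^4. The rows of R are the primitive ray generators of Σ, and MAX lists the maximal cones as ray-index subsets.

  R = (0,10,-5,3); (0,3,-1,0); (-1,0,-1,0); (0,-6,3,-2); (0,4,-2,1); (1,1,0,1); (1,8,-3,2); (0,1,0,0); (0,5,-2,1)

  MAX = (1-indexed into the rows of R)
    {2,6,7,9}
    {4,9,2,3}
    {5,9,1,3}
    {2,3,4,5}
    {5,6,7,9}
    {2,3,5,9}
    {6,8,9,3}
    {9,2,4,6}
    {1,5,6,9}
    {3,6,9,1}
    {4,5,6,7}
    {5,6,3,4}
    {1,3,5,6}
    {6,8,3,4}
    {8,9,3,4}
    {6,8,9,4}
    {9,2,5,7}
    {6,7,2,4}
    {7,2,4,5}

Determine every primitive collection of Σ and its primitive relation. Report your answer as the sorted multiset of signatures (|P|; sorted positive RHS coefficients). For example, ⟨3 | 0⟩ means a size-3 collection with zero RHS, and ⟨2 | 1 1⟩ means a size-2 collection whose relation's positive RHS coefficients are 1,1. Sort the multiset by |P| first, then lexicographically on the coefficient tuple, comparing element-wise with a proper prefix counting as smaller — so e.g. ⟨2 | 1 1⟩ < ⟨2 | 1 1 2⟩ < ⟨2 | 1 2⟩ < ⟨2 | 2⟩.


Δ(Σ) — 9 vertices, 14 min non-faces:

  • {1,4}:  v_{1} + v_{4} = v_{5} ; sig = ⟨2 | 1⟩
  • {5,8}:  v_{5} + v_{8} = v_{9} ; sig = ⟨2 | 1⟩
  • {7,8}:  v_{7} + v_{8} = v_{2} + v_{6} + v_{9} ; sig = ⟨2 | 1 1 1⟩
  • {1,8}:  v_{1} + v_{8} = v_{3} + v_{6} + 2·v_{9} ; sig = ⟨2 | 1 1 2⟩
  • {1,7}:  v_{1} + v_{7} = 3·v_{5} + v_{6} + v_{9} ; sig = ⟨2 | 1 1 3⟩
  • {1,2}:  v_{1} + v_{2} = 2·v_{5} + v_{9} ; sig = ⟨2 | 1 2⟩
  • {2,8}:  v_{2} + v_{8} = v_{4} + 2·v_{9} ; sig = ⟨2 | 1 2⟩
  • {3,7}:  v_{3} + v_{7} = 2·v_{5} ; sig = ⟨2 | 2⟩
  • {2,3,6}:  v_{2} + v_{3} + v_{6} = v_{5} ; sig = ⟨3 | 1⟩
  • {2,5,6}:  v_{2} + v_{5} + v_{6} = v_{7} ; sig = ⟨3 | 1⟩
  • {4,5,9}:  v_{4} + v_{5} + v_{9} = v_{2} ; sig = ⟨3 | 1⟩
  • {4,7,9}:  v_{4} + v_{7} + v_{9} = 2·v_{2} + v_{6} ; sig = ⟨3 | 1 2⟩
  • {3,4,6,9}:  v_{3} + v_{4} + v_{6} + v_{9} = 0 ; sig = ⟨4 | 0⟩
  • {3,5,6,9}:  v_{3} + v_{5} + v_{6} + v_{9} = v_{1} ; sig = ⟨4 | 1⟩

so the primitive-relation signature multiset is
{ ⟨2 | 1⟩ ×2,  ⟨2 | 1 1 1⟩,  ⟨2 | 1 1 2⟩,  ⟨2 | 1 1 3⟩,  ⟨2 | 1 2⟩ ×2,  ⟨2 | 2⟩,  ⟨3 | 1⟩ ×3,  ⟨3 | 1 2⟩,  ⟨4 | 0⟩,  ⟨4 | 1⟩ }


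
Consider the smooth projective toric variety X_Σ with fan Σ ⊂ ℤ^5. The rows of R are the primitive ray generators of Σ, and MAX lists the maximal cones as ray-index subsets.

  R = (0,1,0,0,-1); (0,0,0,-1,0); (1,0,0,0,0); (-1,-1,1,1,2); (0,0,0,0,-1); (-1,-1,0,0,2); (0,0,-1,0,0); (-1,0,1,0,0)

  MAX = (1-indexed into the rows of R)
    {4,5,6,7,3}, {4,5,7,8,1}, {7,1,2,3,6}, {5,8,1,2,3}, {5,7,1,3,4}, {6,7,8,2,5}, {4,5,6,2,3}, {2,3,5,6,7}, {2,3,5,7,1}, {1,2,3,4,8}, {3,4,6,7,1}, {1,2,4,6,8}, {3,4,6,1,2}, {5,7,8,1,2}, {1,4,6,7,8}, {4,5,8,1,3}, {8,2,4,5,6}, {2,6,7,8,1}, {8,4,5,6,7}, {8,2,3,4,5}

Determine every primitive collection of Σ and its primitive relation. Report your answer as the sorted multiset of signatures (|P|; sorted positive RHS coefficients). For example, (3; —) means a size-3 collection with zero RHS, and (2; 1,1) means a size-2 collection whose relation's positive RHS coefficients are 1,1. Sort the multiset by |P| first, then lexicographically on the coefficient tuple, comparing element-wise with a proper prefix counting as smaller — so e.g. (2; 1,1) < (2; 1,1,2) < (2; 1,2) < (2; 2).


Primitive collections (5):

  P = {3,7,8}:  v_{3} + v_{7} + v_{8} = 0  so sig = (3; —)
  P = {2,4,7}:  v_{2} + v_{4} + v_{7} = v_{6}  so sig = (3; 1)
  P = {1,5,6}:  v_{1} + v_{5} + v_{6} = v_{7} + v_{8}  so sig = (3; 1,1)
  P = {3,6,8}:  v_{3} + v_{6} + v_{8} = v_{2} + v_{4}  so sig = (3; 1,1)
  P = {1,2,4,5}:  v_{1} + v_{2} + v_{4} + v_{5} = v_{8}  so sig = (4; 1)

so the primitive-relation signature multiset is
{ (3; —),  (3; 1),  (3; 1,1) ×2,  (4; 1) }


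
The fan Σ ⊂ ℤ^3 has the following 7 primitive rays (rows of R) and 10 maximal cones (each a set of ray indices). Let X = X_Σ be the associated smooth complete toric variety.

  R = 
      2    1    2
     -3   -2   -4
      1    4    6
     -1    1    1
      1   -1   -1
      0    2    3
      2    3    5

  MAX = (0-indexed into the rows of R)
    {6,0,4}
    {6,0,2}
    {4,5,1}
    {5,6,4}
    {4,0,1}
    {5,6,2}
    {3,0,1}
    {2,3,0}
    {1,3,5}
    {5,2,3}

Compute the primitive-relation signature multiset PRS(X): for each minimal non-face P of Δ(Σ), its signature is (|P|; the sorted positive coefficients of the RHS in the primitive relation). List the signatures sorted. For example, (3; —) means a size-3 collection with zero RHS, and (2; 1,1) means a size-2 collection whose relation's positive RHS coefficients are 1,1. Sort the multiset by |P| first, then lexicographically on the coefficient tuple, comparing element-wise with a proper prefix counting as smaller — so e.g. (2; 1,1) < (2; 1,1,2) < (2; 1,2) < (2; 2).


The 6 primitive collections of Σ (r=7, n=3):

  • {3,4}:  v_{3} + v_{4} = 0  →  sig = (2; —)
  • {0,5}:  v_{0} + v_{5} = v_{6}  →  sig = (2; 1)
  • {1,6}:  v_{1} + v_{6} = v_{3}  →  sig = (2; 1)
  • {2,4}:  v_{2} + v_{4} = v_{6}  →  sig = (2; 1)
  • {3,6}:  v_{3} + v_{6} = v_{2}  →  sig = (2; 1)
  • {1,2}:  v_{1} + v_{2} = 2·v_{3}  →  sig = (2; 2)

Sorted signature multiset PRS(X):
[(2; —), (2; 1), (2; 1), (2; 1), (2; 1), (2; 2)]


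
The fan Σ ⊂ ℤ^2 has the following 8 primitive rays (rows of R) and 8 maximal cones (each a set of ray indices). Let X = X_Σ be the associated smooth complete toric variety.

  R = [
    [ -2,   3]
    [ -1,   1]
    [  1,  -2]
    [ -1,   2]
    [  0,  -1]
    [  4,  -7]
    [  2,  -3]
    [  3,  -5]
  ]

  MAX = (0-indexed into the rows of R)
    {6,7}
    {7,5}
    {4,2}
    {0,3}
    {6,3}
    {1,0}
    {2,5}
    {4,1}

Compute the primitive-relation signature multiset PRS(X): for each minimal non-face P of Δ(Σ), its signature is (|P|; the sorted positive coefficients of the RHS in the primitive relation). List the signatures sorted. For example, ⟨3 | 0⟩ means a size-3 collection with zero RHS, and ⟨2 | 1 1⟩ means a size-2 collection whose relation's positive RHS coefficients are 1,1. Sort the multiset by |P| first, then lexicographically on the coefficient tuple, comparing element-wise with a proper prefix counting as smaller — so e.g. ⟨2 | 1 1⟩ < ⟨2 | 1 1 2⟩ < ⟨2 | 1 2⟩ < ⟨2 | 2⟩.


20 collections generate NE(X_Σ); each relation:

  P={0,6}:  v_{0} + v_{6} = 0  so sig = ⟨2 | 0⟩
  P={2,3}:  v_{2} + v_{3} = 0  so sig = ⟨2 | 0⟩
  P={0,2}:  v_{0} + v_{2} = v_{1}  so sig = ⟨2 | 1⟩
  P={0,7}:  v_{0} + v_{7} = v_{2}  so sig = ⟨2 | 1⟩
  P={1,2}:  v_{1} + v_{2} = v_{4}  so sig = ⟨2 | 1⟩
  P={1,3}:  v_{1} + v_{3} = v_{0}  so sig = ⟨2 | 1⟩
  P={1,6}:  v_{1} + v_{6} = v_{2}  so sig = ⟨2 | 1⟩
  P={2,6}:  v_{2} + v_{6} = v_{7}  so sig = ⟨2 | 1⟩
  P={2,7}:  v_{2} + v_{7} = v_{5}  so sig = ⟨2 | 1⟩
  P={3,4}:  v_{3} + v_{4} = v_{1}  so sig = ⟨2 | 1⟩
  P={3,5}:  v_{3} + v_{5} = v_{7}  so sig = ⟨2 | 1⟩
  P={3,7}:  v_{3} + v_{7} = v_{6}  so sig = ⟨2 | 1⟩
  P={0,4}:  v_{0} + v_{4} = 2·v_{1}  so sig = ⟨2 | 2⟩
  P={0,5}:  v_{0} + v_{5} = 2·v_{2}  so sig = ⟨2 | 2⟩
  P={1,7}:  v_{1} + v_{7} = 2·v_{2}  so sig = ⟨2 | 2⟩
  P={4,6}:  v_{4} + v_{6} = 2·v_{2}  so sig = ⟨2 | 2⟩
  P={5,6}:  v_{5} + v_{6} = 2·v_{7}  so sig = ⟨2 | 2⟩
  P={1,5}:  v_{1} + v_{5} = 3·v_{2}  so sig = ⟨2 | 3⟩
  P={4,7}:  v_{4} + v_{7} = 3·v_{2}  so sig = ⟨2 | 3⟩
  P={4,5}:  v_{4} + v_{5} = 4·v_{2}  so sig = ⟨2 | 4⟩

Sorted signature multiset PRS(X):
{ ⟨2 | 0⟩ ×2,  ⟨2 | 1⟩ ×10,  ⟨2 | 2⟩ ×5,  ⟨2 | 3⟩ ×2,  ⟨2 | 4⟩ }


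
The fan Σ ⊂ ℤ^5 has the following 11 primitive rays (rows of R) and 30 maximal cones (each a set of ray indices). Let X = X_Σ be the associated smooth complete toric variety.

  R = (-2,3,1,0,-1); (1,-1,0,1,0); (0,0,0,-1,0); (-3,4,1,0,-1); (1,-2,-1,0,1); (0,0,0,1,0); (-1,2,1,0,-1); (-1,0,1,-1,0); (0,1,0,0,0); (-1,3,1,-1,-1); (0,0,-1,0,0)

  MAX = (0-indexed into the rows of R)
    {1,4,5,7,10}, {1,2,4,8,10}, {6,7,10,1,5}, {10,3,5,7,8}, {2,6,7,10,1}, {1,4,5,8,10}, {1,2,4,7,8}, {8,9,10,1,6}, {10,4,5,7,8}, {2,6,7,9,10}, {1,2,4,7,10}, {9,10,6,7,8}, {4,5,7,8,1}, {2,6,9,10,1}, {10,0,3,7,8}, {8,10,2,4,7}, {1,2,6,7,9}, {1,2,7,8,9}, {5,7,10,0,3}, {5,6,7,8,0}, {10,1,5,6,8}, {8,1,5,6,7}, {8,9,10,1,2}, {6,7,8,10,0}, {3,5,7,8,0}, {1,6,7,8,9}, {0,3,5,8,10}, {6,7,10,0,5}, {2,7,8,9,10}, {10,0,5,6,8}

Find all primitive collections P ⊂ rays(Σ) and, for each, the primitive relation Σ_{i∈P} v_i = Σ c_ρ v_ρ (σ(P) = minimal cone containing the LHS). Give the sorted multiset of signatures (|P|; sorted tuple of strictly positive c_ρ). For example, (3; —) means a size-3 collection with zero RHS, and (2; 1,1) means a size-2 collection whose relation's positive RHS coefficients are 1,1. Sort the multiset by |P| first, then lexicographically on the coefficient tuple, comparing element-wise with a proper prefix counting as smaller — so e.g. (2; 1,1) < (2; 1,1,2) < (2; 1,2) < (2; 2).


The 18 primitive collections of Σ (r=11, n=5):

  • {2,5}:  v_{2} + v_{5} = 0  ⟹  sig = (2; —)
  • {4,6}:  v_{4} + v_{6} = 0  ⟹  sig = (2; —)
  • {0,1}:  v_{0} + v_{1} = v_{5} + v_{6}  ⟹  sig = (2; 1,1)
  • {1,3}:  v_{1} + v_{3} = v_{0} + v_{5}  ⟹  sig = (2; 1,1)
  • {4,9}:  v_{4} + v_{9} = v_{2} + v_{8}  ⟹  sig = (2; 1,1)
  • {5,9}:  v_{5} + v_{9} = v_{6} + v_{8}  ⟹  sig = (2; 1,1)
  • {0,2}:  v_{0} + v_{2} = v_{6} + v_{7} + v_{8} + v_{10}  ⟹  sig = (2; 1,1,1,1)
  • {0,4}:  v_{0} + v_{4} = v_{5} + v_{7} + v_{8} + v_{10}  ⟹  sig = (2; 1,1,1,1)
  • {2,3}:  v_{2} + v_{3} = v_{0} + v_{7} + v_{8} + v_{10}  ⟹  sig = (2; 1,1,1,1)
  • {3,9}:  v_{3} + v_{9} = v_{0} + v_{6} + v_{7} + 2·v_{8} + v_{10}  ⟹  sig = (2; 1,1,1,1,2)
  • {0,9}:  v_{0} + v_{9} = 2·v_{6} + v_{7} + 2·v_{8} + v_{10}  ⟹  sig = (2; 1,1,2,2)
  • {3,6}:  v_{3} + v_{6} = 2·v_{0}  ⟹  sig = (2; 2)
  • {3,4}:  v_{3} + v_{4} = 2·v_{5} + 2·v_{7} + 2·v_{8} + 2·v_{10}  ⟹  sig = (2; 2,2,2,2)
  • {2,6,8}:  v_{2} + v_{6} + v_{8} = v_{9}  ⟹  sig = (3; 1)
  • {1,7,8,10}:  v_{1} + v_{7} + v_{8} + v_{10} = 0  ⟹  sig = (4; —)
  • {1,7,9,10}:  v_{1} + v_{7} + v_{9} + v_{10} = v_{2} + v_{6}  ⟹  sig = (4; 1,1)
  • {0,5,7,8,10}:  v_{0} + v_{5} + v_{7} + v_{8} + v_{10} = v_{3}  ⟹  sig = (5; 1)
  • {5,6,7,8,10}:  v_{5} + v_{6} + v_{7} + v_{8} + v_{10} = v_{0}  ⟹  sig = (5; 1)

Hence PRS(X_Σ) =
{ (2; —) ×2,  (2; 1,1) ×4,  (2; 1,1,1,1) ×3,  (2; 1,1,1,1,2),  (2; 1,1,2,2),  (2; 2),  (2; 2,2,2,2),  (3; 1),  (4; —),  (4; 1,1),  (5; 1) ×2 }


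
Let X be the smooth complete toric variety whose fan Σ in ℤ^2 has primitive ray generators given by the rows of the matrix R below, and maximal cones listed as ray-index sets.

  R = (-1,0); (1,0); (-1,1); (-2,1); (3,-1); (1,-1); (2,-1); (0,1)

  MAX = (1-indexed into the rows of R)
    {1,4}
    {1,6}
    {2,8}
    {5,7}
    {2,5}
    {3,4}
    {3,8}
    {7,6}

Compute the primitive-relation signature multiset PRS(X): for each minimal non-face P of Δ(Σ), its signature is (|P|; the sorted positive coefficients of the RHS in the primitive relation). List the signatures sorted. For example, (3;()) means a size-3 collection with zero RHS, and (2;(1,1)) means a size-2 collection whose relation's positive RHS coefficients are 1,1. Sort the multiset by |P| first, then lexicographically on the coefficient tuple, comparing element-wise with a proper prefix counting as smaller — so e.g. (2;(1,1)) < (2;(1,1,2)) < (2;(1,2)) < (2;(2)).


|primitive collections| = 20. Relations:

  P={1,2}:  v_{1} + v_{2} = 0  ⟹  sig = (2;())
  P={3,6}:  v_{3} + v_{6} = 0  ⟹  sig = (2;())
  P={4,7}:  v_{4} + v_{7} = 0  ⟹  sig = (2;())
  P={1,3}:  v_{1} + v_{3} = v_{4}  ⟹  sig = (2;(1))
  P={1,5}:  v_{1} + v_{5} = v_{7}  ⟹  sig = (2;(1))
  P={1,7}:  v_{1} + v_{7} = v_{6}  ⟹  sig = (2;(1))
  P={1,8}:  v_{1} + v_{8} = v_{3}  ⟹  sig = (2;(1))
  P={2,3}:  v_{2} + v_{3} = v_{8}  ⟹  sig = (2;(1))
  P={2,4}:  v_{2} + v_{4} = v_{3}  ⟹  sig = (2;(1))
  P={2,6}:  v_{2} + v_{6} = v_{7}  ⟹  sig = (2;(1))
  P={2,7}:  v_{2} + v_{7} = v_{5}  ⟹  sig = (2;(1))
  P={3,7}:  v_{3} + v_{7} = v_{2}  ⟹  sig = (2;(1))
  P={4,5}:  v_{4} + v_{5} = v_{2}  ⟹  sig = (2;(1))
  P={4,6}:  v_{4} + v_{6} = v_{1}  ⟹  sig = (2;(1))
  P={6,8}:  v_{6} + v_{8} = v_{2}  ⟹  sig = (2;(1))
  P={3,5}:  v_{3} + v_{5} = 2·v_{2}  ⟹  sig = (2;(2))
  P={4,8}:  v_{4} + v_{8} = 2·v_{3}  ⟹  sig = (2;(2))
  P={5,6}:  v_{5} + v_{6} = 2·v_{7}  ⟹  sig = (2;(2))
  P={7,8}:  v_{7} + v_{8} = 2·v_{2}  ⟹  sig = (2;(2))
  P={5,8}:  v_{5} + v_{8} = 3·v_{2}  ⟹  sig = (2;(3))

so the primitive-relation signature multiset is
    (2;())
    (2;())
    (2;())
    (2;(1))
    (2;(1))
    (2;(1))
    (2;(1))
    (2;(1))
    (2;(1))
    (2;(1))
    (2;(1))
    (2;(1))
    (2;(1))
    (2;(1))
    (2;(1))
    (2;(2))
    (2;(2))
    (2;(2))
    (2;(2))
    (2;(3))


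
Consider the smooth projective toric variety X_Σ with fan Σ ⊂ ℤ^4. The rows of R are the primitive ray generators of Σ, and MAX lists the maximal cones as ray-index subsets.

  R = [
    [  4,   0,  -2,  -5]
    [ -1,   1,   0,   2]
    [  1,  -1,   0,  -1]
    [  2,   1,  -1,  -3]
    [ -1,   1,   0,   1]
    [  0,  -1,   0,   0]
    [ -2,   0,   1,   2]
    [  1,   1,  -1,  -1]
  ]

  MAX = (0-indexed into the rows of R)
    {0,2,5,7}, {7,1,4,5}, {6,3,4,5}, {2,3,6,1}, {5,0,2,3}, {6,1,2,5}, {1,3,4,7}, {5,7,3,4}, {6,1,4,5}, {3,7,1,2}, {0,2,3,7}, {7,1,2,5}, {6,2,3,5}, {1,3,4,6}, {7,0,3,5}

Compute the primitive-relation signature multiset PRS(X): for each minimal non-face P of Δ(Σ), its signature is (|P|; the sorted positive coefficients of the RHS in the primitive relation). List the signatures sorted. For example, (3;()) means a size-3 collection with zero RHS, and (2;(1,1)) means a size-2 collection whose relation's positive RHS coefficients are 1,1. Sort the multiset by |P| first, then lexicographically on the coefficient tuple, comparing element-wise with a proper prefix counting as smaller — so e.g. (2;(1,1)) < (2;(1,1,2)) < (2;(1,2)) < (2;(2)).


|primitive collections| = 7. Relations:

  P={2,4}:  v_{2} + v_{4} = 0  ⇒ sig = (2;())
  P={6,7}:  v_{6} + v_{7} = v_{4}  ⇒ sig = (2;(1))
  P={0,6}:  v_{0} + v_{6} = v_{3} + v_{5}  ⇒ sig = (2;(1,1))
  P={0,4}:  v_{0} + v_{4} = v_{3} + v_{5} + v_{7}  ⇒ sig = (2;(1,1,1))
  P={0,1}:  v_{0} + v_{1} = v_{2} + 2·v_{7}  ⇒ sig = (2;(1,2))
  P={1,3,5}:  v_{1} + v_{3} + v_{5} = v_{7}  ⇒ sig = (3;(1))
  P={2,3,5,7}:  v_{2} + v_{3} + v_{5} + v_{7} = v_{0}  ⇒ sig = (4;(1))

Hence PRS(X_Σ) =
    |P|=2: 5 collections, coeffs (), (1), (1,1), (1,1,1), (1,2)
    |P|=3: 1 collection, coeffs (1)
    |P|=4: 1 collection, coeffs (1)


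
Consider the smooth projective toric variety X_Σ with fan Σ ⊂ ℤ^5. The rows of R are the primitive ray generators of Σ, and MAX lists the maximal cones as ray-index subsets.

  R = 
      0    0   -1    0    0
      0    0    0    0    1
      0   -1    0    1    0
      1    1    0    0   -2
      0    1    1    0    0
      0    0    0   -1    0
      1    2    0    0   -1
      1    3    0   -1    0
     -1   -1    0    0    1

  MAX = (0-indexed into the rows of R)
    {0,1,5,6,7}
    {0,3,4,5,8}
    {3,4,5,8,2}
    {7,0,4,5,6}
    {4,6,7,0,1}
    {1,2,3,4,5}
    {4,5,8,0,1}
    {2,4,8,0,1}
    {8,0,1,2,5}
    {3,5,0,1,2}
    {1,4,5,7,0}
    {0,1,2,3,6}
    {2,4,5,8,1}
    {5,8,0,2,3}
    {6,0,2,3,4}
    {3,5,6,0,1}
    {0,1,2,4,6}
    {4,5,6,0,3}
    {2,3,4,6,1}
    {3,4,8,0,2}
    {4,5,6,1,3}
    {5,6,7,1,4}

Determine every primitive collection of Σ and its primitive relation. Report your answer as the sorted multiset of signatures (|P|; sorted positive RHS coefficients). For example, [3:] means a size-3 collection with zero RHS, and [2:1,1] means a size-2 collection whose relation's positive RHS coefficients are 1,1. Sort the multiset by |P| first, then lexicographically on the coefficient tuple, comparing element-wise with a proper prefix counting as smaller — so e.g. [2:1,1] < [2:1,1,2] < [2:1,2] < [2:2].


Δ(Σ) — 9 vertices, 9 min non-faces:

  • {2,7}:  v_{2} + v_{7} = v_{1} + v_{6} ; sig = [2:1,1]
  • {6,8}:  v_{6} + v_{8} = v_{0} + v_{4} ; sig = [2:1,1]
  • {7,8}:  v_{7} + v_{8} = 2·v_{0} + v_{1} + 2·v_{4} + v_{5} ; sig = [2:1,1,2,2]
  • {3,7}:  v_{3} + v_{7} = v_{5} + 2·v_{6} ; sig = [2:1,2]
  • {1,3,8}:  v_{1} + v_{3} + v_{8} = 0 ; sig = [3:]
  • {2,5,6}:  v_{2} + v_{5} + v_{6} = v_{1} + v_{3} ; sig = [3:1,1]
  • {0,2,4,5}:  v_{0} + v_{2} + v_{4} + v_{5} = 0 ; sig = [4:]
  • {0,1,3,4}:  v_{0} + v_{1} + v_{3} + v_{4} = v_{6} ; sig = [4:1]
  • {0,1,4,5,6}:  v_{0} + v_{1} + v_{4} + v_{5} + v_{6} = v_{7} ; sig = [5:1]

Signatures (|P|; sorted positive RHS coefficients), sorted:
{ [2:1,1] ×2,  [2:1,1,2,2],  [2:1,2],  [3:],  [3:1,1],  [4:],  [4:1],  [5:1] }


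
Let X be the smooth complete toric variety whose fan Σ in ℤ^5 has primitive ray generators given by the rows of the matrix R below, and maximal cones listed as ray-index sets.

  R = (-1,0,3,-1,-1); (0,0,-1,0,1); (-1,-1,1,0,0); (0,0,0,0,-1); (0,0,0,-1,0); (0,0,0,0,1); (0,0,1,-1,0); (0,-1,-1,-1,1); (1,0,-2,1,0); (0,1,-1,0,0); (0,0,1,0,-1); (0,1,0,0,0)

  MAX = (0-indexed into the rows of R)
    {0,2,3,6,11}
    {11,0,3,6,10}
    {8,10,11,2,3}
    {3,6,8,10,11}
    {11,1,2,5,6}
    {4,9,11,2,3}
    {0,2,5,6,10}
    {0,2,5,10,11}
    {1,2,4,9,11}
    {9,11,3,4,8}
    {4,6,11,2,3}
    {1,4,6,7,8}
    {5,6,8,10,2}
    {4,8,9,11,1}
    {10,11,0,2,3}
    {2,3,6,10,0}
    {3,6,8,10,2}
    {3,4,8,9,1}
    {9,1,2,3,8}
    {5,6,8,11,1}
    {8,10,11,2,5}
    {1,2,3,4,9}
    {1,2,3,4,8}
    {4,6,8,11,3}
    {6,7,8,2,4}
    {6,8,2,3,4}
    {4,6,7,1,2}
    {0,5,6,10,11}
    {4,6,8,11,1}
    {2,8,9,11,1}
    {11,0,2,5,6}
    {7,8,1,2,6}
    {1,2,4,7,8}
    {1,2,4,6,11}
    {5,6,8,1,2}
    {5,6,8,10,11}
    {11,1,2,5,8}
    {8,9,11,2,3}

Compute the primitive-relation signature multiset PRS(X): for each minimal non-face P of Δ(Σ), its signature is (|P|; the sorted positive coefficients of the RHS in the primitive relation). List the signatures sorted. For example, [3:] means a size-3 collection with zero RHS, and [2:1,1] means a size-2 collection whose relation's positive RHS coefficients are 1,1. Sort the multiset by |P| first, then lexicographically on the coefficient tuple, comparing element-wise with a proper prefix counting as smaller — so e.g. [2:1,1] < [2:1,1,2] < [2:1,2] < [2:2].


24 collections generate NE(X_Σ); each relation:

  • {1,10}:  v_{1} + v_{10} = 0 — sig = [2:]
  • {3,5}:  v_{3} + v_{5} = 0 — sig = [2:]
  • {0,8}:  v_{0} + v_{8} = v_{10} — sig = [2:1]
  • {4,5}:  v_{4} + v_{5} = v_{1} + v_{6} — sig = [2:1,1]
  • {4,10}:  v_{4} + v_{10} = v_{3} + v_{6} — sig = [2:1,1]
  • {5,9}:  v_{5} + v_{9} = v_{1} + v_{11} — sig = [2:1,1]
  • {6,9}:  v_{6} + v_{9} = v_{4} + v_{11} — sig = [2:1,1]
  • {7,11}:  v_{7} + v_{11} = v_{1} + v_{4} — sig = [2:1,1]
  • {9,10}:  v_{9} + v_{10} = v_{3} + v_{11} — sig = [2:1,1]
  • {0,1}:  v_{0} + v_{1} = v_{2} + v_{6} + v_{11} — sig = [2:1,1,1]
  • {0,7}:  v_{0} + v_{7} = v_{2} + v_{4} + v_{6} — sig = [2:1,1,1]
  • {7,10}:  v_{7} + v_{10} = v_{2} + v_{4} + v_{6} + v_{8} — sig = [2:1,1,1,1]
  • {0,4}:  v_{0} + v_{4} = v_{2} + v_{3} + 2·v_{6} + v_{11} — sig = [2:1,1,1,2]
  • {0,9}:  v_{0} + v_{9} = v_{2} + v_{3} + v_{6} + 2·v_{11} — sig = [2:1,1,1,2]
  • {3,7}:  v_{3} + v_{7} = v_{2} + 2·v_{4} + v_{8} — sig = [2:1,1,2]
  • {7,9}:  v_{7} + v_{9} = 2·v_{1} + v_{3} + v_{4} — sig = [2:1,1,2]
  • {5,7}:  v_{5} + v_{7} = 2·v_{1} + v_{2} + 2·v_{6} + v_{8} — sig = [2:1,1,2,2]
  • {1,3,6}:  v_{1} + v_{3} + v_{6} = v_{4} — sig = [3:1]
  • {1,3,11}:  v_{1} + v_{3} + v_{11} = v_{9} — sig = [3:1]
  • {2,6,8,11}:  v_{2} + v_{6} + v_{8} + v_{11} = 0 — sig = [4:]
  • {2,6,10,11}:  v_{2} + v_{6} + v_{10} + v_{11} = v_{0} — sig = [4:1]
  • {2,4,8,11}:  v_{2} + v_{4} + v_{8} + v_{11} = v_{1} + v_{3} — sig = [4:1,1]
  • {2,4,8,9}:  v_{2} + v_{4} + v_{8} + v_{9} = 2·v_{1} + 2·v_{3} — sig = [4:2,2]
  • {1,2,4,6,8}:  v_{1} + v_{2} + v_{4} + v_{6} + v_{8} = v_{7} — sig = [5:1]

Signatures (|P|; sorted positive RHS coefficients), sorted:
    [2:]
    [2:]
    [2:1]
    [2:1,1]
    [2:1,1]
    [2:1,1]
    [2:1,1]
    [2:1,1]
    [2:1,1]
    [2:1,1,1]
    [2:1,1,1]
    [2:1,1,1,1]
    [2:1,1,1,2]
    [2:1,1,1,2]
    [2:1,1,2]
    [2:1,1,2]
    [2:1,1,2,2]
    [3:1]
    [3:1]
    [4:]
    [4:1]
    [4:1,1]
    [4:2,2]
    [5:1]
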